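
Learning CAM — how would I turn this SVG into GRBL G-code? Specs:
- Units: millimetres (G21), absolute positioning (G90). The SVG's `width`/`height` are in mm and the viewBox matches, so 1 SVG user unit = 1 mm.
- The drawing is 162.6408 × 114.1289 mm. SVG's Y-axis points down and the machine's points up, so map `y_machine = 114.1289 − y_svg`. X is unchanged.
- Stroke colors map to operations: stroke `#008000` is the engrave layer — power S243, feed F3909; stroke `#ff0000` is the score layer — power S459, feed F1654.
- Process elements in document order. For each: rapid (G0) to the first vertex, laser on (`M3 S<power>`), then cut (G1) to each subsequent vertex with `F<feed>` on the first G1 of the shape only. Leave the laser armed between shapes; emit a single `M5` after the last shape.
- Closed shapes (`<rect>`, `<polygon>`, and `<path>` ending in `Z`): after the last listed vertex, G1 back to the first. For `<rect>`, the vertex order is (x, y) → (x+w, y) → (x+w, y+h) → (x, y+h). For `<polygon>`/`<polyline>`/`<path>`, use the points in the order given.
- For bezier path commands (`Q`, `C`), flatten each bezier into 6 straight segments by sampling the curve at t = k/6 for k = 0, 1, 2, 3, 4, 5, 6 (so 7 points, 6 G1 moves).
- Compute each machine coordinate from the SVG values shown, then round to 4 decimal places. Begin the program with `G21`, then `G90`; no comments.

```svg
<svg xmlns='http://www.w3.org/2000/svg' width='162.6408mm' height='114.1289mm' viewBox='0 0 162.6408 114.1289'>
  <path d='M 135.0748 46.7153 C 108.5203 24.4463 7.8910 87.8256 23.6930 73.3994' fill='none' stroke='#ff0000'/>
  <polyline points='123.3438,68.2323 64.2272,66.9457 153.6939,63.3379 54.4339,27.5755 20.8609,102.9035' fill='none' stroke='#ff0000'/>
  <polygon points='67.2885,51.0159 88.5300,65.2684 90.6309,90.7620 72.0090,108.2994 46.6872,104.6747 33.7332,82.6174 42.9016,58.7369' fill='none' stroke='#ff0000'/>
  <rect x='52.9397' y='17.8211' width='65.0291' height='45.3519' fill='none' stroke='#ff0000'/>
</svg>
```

viewBox `0 0 162.6408 114.1289` with mm width/height → 1 unit = 1 mm. Flip: y_m = 114.1289 − y_svg.

**Shape 1** — `<path>` cubic bezier, stroke `#ff0000` → score (S459, F1654). Control points (SVG): P0=(135.0748,46.7153), P1=(108.5203,24.4463), P2=(7.8910,87.8256), P3=(23.6930,73.3994); sampled at t=k/6. Machine vertices: (135.0748,67.4136) → (116.5066,72.1675) → (90.8845,67.1870) → (63.5002,57.0126) → (39.6457,46.1846) → (24.6126,39.2435) → (23.6930,40.7295). Open path.

**Shape 2** — `<polyline>` open polyline, stroke `#ff0000` → score (S459, F1654). Machine vertices: (123.3438,45.8966) → (64.2272,47.1832) → (153.6939,50.7910) → (54.4339,86.5534) → (20.8609,11.2254). Open path.

**Shape 3** — `<polygon>` regular polygon, stroke `#ff0000` → score (S459, F1654). Machine vertices: (67.2885,63.1130) → (88.5300,48.8605) → (90.6309,23.3669) → (72.0090,5.8295) → (46.6872,9.4542) → (33.7332,31.5115) → (42.9016,55.3920) → (67.2885,63.1130). Closed: final G1 returns to the first vertex.

**Shape 4** — `<rect>` rectangle, stroke `#ff0000` → score (S459, F1654). Machine vertices: (52.9397,96.3078) → (117.9688,96.3078) → (117.9688,50.9559) → (52.9397,50.9559) → (52.9397,96.3078). Closed: final G1 returns to the first vertex.

G21
G90
G0 X135.0748 Y67.4136
M3 S459
G1 X116.5066 Y72.1675 F1654
G1 X90.8845 Y67.1870
G1 X63.5002 Y57.0126
G1 X39.6457 Y46.1846
G1 X24.6126 Y39.2435
G1 X23.6930 Y40.7295
G0 X123.3438 Y45.8966
M3 S459
G1 X64.2272 Y47.1832 F1654
G1 X153.6939 Y50.7910
G1 X54.4339 Y86.5534
G1 X20.8609 Y11.2254
G0 X67.2885 Y63.1130
M3 S459
G1 X88.5300 Y48.8605 F1654
G1 X90.6309 Y23.3669
G1 X72.0090 Y5.8295
G1 X46.6872 Y9.4542
G1 X33.7332 Y31.5115
G1 X42.9016 Y55.3920
G1 X67.2885 Y63.1130
G0 X52.9397 Y96.3078
M3 S459
G1 X117.9688 Y96.3078 F1654
G1 X117.9688 Y50.9559
G1 X52.9397 Y50.9559
G1 X52.9397 Y96.3078
M5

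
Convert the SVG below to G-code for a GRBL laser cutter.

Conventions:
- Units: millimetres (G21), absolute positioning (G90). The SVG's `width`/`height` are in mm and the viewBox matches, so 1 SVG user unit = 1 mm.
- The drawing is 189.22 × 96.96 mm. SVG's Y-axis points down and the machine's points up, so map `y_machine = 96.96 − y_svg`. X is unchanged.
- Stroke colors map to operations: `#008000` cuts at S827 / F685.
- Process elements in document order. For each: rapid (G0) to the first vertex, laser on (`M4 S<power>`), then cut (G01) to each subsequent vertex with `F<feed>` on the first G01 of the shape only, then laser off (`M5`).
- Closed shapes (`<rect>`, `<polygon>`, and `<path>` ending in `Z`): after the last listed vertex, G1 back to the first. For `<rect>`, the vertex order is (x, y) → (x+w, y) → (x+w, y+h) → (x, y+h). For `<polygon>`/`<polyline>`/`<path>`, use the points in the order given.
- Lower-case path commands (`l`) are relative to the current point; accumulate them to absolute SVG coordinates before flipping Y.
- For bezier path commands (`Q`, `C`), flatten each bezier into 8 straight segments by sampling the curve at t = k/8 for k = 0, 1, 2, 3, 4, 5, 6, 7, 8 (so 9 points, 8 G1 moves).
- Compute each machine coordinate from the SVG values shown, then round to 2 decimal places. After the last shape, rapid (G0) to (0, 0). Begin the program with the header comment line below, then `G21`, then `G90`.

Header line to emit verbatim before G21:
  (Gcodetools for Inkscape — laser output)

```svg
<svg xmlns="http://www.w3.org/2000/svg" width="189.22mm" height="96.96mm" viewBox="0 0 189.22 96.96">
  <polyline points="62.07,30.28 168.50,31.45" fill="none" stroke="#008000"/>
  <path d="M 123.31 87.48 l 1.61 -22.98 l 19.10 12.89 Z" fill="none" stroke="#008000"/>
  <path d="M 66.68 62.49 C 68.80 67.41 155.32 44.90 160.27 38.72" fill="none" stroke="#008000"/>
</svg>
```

(Gcodetools for Inkscape — laser output)
G21
G90
G0 X62.07 Y66.68
M4 S827
G01 X168.50 Y65.51 F685
M5
G0 X123.31 Y9.48
M4 S827
G01 X124.92 Y32.46 F685
G01 X144.02 Y19.57
G01 X123.31 Y9.48
M5
G0 X66.68 Y34.47
M4 S827
G01 X71.11 Y33.83 F685
G01 X81.50 Y35.24
G01 X95.92 Y38.20
G01 X112.41 Y42.19
G01 X129.04 Y46.71
G01 X143.86 Y51.23
G01 X154.91 Y55.24
G01 X160.27 Y58.24
M5
G0 X0.00 Y0.00

Since the viewBox matches the mm dimensions, user units are millimetres directly. The only transform is the Y-flip y_m = 96.96 − y_svg.

Shape 1 is a line segment drawn with `<polyline>`. Its stroke #008000 means cut at S827, F685. After flipping Y the toolpath is (62.07,66.68) → (168.50,65.51).

Shape 2 is a regular polygon drawn with `<path>`. Its stroke #008000 means cut at S827, F685. After flipping Y the toolpath is (123.31,9.48) → (124.92,32.46) → (144.02,19.57) → (123.31,9.48), returning to the start.

Shape 3 is a cubic bezier drawn with `<path>`. Its stroke #008000 means cut at S827, F685. After flipping Y the toolpath is (66.68,34.47) → (71.11,33.83) → (81.50,35.24) → (95.92,38.20) → (112.41,42.19) → (129.04,46.71) → (143.86,51.23) → (154.91,55.24) → (160.27,58.24).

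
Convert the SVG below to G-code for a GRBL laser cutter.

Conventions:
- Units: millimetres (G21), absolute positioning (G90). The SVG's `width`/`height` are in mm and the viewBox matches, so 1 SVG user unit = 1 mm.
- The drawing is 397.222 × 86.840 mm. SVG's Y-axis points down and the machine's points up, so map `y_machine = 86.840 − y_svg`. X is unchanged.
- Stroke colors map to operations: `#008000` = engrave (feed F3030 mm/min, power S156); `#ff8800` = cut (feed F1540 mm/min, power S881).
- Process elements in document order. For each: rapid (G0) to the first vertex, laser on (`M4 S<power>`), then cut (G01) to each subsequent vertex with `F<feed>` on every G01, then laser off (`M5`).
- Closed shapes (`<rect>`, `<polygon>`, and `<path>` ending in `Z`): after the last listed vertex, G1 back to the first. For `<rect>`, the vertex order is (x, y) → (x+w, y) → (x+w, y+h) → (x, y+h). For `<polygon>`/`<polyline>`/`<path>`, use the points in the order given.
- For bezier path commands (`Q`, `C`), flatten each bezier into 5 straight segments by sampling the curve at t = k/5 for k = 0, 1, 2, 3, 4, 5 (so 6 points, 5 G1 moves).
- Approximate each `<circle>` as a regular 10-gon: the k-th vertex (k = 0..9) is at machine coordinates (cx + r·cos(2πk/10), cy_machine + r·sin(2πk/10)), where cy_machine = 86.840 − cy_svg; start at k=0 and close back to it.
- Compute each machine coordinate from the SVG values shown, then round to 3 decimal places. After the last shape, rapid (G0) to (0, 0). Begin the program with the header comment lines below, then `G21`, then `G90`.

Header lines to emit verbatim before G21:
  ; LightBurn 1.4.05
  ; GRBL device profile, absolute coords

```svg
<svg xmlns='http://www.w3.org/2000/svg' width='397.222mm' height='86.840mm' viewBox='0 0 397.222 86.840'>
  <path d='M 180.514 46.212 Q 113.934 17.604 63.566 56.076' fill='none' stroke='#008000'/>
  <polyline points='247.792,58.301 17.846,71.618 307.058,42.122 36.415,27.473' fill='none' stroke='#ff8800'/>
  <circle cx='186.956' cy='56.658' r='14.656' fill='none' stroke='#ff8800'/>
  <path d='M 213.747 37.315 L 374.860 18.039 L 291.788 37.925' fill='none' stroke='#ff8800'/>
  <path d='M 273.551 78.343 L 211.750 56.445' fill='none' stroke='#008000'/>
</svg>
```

viewBox `0 0 397.222 86.840` with mm width/height → 1 unit = 1 mm. Flip: y_m = 86.840 − y_svg.

**Shape 1** — `<path>` quadratic bezier, stroke `#008000` → engrave (S156, F3030). Control points (SVG): P0=(180.514,46.212), P1=(113.934,17.604), P2=(63.566,56.076); sampled at t=k/5. Machine vertices: (180.514,40.628) → (154.530,49.388) → (129.844,52.782) → (106.454,50.809) → (84.362,43.470) → (63.566,30.764). Open path.

**Shape 2** — `<polyline>` open polyline, stroke `#ff8800` → cut (S881, F1540). Machine vertices: (247.792,28.539) → (17.846,15.222) → (307.058,44.718) → (36.415,59.367). Open path.

**Shape 3** — `<circle>` circle, stroke `#ff8800` → cut (S881, F1540). Machine vertices: (201.612,30.182) → (198.813,38.797) → (191.485,44.121) → (182.427,44.121) → (175.099,38.797) → (172.300,30.182) → (175.099,21.567) → (182.427,16.243) → (191.485,16.243) → (198.813,21.567) → (201.612,30.182). Closed: final G1 returns to the first vertex.

**Shape 4** — `<path>` open polyline, stroke `#ff8800` → cut (S881, F1540). Machine vertices: (213.747,49.525) → (374.860,68.801) → (291.788,48.915). Open path.

**Shape 5** — `<path>` line segment, stroke `#008000` → engrave (S156, F3030). Machine vertices: (273.551,8.497) → (211.750,30.395). Open path.

; LightBurn 1.4.05
; GRBL device profile, absolute coords
G21
G90
G0 X180.514 Y40.628
M4 S156
G01 X154.530 Y49.388 F3030
G01 X129.844 Y52.782 F3030
G01 X106.454 Y50.809 F3030
G01 X84.362 Y43.470 F3030
G01 X63.566 Y30.764 F3030
M5
G0 X247.792 Y28.539
M4 S881
G01 X17.846 Y15.222 F1540
G01 X307.058 Y44.718 F1540
G01 X36.415 Y59.367 F1540
M5
G0 X201.612 Y30.182
M4 S881
G01 X198.813 Y38.797 F1540
G01 X191.485 Y44.121 F1540
G01 X182.427 Y44.121 F1540
G01 X175.099 Y38.797 F1540
G01 X172.300 Y30.182 F1540
G01 X175.099 Y21.567 F1540
G01 X182.427 Y16.243 F1540
G01 X191.485 Y16.243 F1540
G01 X198.813 Y21.567 F1540
G01 X201.612 Y30.182 F1540
M5
G0 X213.747 Y49.525
M4 S881
G01 X374.860 Y68.801 F1540
G01 X291.788 Y48.915 F1540
M5
G0 X273.551 Y8.497
M4 S156
G01 X211.750 Y30.395 F3030
M5
G0 X0.000 Y0.000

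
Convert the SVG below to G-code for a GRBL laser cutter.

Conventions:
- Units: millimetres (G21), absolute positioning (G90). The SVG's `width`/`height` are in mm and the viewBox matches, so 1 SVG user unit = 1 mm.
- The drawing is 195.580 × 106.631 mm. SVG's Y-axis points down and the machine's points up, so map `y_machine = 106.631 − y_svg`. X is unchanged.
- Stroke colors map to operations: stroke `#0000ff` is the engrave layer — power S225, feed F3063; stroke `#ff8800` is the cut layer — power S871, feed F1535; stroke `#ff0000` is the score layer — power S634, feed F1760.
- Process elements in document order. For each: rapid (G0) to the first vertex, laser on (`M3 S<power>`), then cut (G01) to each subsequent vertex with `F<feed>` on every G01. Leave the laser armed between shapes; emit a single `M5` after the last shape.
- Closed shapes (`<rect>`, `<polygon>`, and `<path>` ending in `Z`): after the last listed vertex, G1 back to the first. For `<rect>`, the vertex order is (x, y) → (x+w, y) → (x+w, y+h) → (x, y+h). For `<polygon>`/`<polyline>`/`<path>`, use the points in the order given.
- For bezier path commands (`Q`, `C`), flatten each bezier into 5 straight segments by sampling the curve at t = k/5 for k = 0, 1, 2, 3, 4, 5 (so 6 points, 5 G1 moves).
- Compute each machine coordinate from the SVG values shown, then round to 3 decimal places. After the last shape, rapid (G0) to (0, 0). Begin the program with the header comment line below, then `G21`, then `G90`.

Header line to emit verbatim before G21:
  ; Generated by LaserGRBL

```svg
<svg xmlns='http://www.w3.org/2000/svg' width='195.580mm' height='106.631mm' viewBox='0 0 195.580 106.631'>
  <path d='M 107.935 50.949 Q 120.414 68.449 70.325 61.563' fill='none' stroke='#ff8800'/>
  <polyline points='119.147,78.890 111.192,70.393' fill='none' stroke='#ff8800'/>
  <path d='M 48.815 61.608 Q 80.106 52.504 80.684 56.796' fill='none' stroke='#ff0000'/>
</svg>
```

; Generated by LaserGRBL
G21
G90
G0 X107.935 Y55.682
M3 S871
G01 X110.424 Y49.657 F1535
G01 X107.907 Y45.584 F1535
G01 X100.385 Y43.461 F1535
G01 X87.858 Y43.289 F1535
G01 X70.325 Y45.068 F1535
G0 X119.147 Y27.741
M3 S871
G01 X111.192 Y36.238 F1535
G0 X48.815 Y45.023
M3 S634
G01 X60.103 Y48.129 F1760
G01 X68.934 Y50.163 F1760
G01 X75.308 Y51.125 F1760
G01 X79.224 Y51.016 F1760
G01 X80.684 Y49.835 F1760
M5
G0 X0.000 Y0.000

1 u = 1 mm; y_m = 106.631 − y.

[1] `<path>` quadratic bezier, #ff8800→cut S871 F1535: (107.935,55.682) → (110.424,49.657) → (107.907,45.584) → (100.385,43.461) → (87.858,43.289) → (70.325,45.068)

[2] `<polyline>` line segment, #ff8800→cut S871 F1535: (119.147,27.741) → (111.192,36.238)

[3] `<path>` quadratic bezier, #ff0000→score S634 F1760: (48.815,45.023) → (60.103,48.129) → (68.934,50.163) → (75.308,51.125) → (79.224,51.016) → (80.684,49.835)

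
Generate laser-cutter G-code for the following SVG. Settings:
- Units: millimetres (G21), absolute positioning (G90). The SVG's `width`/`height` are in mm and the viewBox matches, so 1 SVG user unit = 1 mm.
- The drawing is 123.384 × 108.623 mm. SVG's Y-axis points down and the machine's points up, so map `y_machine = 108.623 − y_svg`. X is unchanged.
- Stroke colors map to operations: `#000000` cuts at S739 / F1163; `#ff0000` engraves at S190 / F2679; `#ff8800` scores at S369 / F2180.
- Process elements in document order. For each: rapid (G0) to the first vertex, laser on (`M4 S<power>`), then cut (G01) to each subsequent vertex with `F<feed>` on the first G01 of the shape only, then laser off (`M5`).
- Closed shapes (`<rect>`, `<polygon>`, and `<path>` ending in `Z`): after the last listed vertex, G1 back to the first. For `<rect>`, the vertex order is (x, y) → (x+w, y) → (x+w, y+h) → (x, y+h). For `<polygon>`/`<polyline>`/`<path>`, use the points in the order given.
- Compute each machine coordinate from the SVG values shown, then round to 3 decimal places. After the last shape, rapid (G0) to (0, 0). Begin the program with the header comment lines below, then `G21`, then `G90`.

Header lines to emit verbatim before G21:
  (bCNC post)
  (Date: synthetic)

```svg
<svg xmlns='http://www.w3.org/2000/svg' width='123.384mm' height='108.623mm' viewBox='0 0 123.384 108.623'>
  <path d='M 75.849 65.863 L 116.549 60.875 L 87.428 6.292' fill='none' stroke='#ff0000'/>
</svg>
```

(bCNC post)
(Date: synthetic)
G21
G90
G0 X75.849 Y42.760
M4 S190
G01 X116.549 Y47.748 F2679
G01 X87.428 Y102.331
M5
G0 X0.000 Y0.000

Since the viewBox matches the mm dimensions, user units are millimetres directly. The only transform is the Y-flip y_m = 108.623 − y_svg.

Shape 1 is a open polyline drawn with `<path>`. Its stroke #ff0000 means engrave at S190, F2679. After flipping Y the toolpath is (75.849,42.760) → (116.549,47.748) → (87.428,102.331).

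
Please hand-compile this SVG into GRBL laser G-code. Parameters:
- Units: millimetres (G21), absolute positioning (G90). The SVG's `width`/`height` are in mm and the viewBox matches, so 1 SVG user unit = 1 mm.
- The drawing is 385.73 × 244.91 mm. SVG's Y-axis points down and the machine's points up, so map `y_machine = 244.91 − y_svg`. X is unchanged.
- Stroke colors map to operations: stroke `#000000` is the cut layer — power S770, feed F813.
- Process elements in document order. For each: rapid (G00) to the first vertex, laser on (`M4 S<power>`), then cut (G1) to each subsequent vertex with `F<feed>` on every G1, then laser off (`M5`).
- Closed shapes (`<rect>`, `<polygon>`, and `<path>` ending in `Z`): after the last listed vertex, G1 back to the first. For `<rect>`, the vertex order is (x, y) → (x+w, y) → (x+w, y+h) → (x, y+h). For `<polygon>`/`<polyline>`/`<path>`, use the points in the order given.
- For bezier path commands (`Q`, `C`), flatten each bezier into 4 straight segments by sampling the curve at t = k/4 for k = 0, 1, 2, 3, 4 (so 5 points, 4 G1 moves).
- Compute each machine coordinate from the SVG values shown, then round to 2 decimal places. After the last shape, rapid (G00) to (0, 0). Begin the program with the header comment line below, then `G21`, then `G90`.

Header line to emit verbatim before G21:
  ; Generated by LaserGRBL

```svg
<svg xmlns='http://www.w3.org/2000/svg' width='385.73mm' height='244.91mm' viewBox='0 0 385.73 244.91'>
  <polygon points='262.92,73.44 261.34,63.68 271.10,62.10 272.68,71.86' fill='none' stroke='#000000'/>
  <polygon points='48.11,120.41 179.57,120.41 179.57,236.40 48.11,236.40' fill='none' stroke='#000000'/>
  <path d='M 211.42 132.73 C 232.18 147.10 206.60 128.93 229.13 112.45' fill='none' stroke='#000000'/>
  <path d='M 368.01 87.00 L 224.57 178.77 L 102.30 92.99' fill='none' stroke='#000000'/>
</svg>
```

Since the viewBox matches the mm dimensions, user units are millimetres directly. The only transform is the Y-flip y_m = 244.91 − y_svg.

Shape 1 is a regular polygon drawn with `<polygon>`. Its stroke #000000 means cut at S770, F813. After flipping Y the toolpath is (262.92,171.47) → (261.34,181.23) → (271.10,182.81) → (272.68,173.05) → (262.92,171.47), returning to the start.

Shape 2 is a rectangle drawn with `<polygon>`. Its stroke #000000 means cut at S770, F813. After flipping Y the toolpath is (48.11,124.50) → (179.57,124.50) → (179.57,8.51) → (48.11,8.51) → (48.11,124.50), returning to the start.

Shape 3 is a cubic bezier drawn with `<path>`. Its stroke #000000 means cut at S770, F813. After flipping Y the toolpath is (211.42,112.18) → (219.78,106.97) → (219.61,110.75) → (219.78,120.32) → (229.13,132.46).

Shape 4 is a open polyline drawn with `<path>`. Its stroke #000000 means cut at S770, F813. After flipping Y the toolpath is (368.01,157.91) → (224.57,66.14) → (102.30,151.92).

; Generated by LaserGRBL
G21
G90
G00 X262.92 Y171.47
M4 S770
G1 X261.34 Y181.23 F813
G1 X271.10 Y182.81 F813
G1 X272.68 Y173.05 F813
G1 X262.92 Y171.47 F813
M5
G00 X48.11 Y124.50
M4 S770
G1 X179.57 Y124.50 F813
G1 X179.57 Y8.51 F813
G1 X48.11 Y8.51 F813
G1 X48.11 Y124.50 F813
M5
G00 X211.42 Y112.18
M4 S770
G1 X219.78 Y106.97 F813
G1 X219.61 Y110.75 F813
G1 X219.78 Y120.32 F813
G1 X229.13 Y132.46 F813
M5
G00 X368.01 Y157.91
M4 S770
G1 X224.57 Y66.14 F813
G1 X102.30 Y151.92 F813
M5
G00 X0.00 Y0.00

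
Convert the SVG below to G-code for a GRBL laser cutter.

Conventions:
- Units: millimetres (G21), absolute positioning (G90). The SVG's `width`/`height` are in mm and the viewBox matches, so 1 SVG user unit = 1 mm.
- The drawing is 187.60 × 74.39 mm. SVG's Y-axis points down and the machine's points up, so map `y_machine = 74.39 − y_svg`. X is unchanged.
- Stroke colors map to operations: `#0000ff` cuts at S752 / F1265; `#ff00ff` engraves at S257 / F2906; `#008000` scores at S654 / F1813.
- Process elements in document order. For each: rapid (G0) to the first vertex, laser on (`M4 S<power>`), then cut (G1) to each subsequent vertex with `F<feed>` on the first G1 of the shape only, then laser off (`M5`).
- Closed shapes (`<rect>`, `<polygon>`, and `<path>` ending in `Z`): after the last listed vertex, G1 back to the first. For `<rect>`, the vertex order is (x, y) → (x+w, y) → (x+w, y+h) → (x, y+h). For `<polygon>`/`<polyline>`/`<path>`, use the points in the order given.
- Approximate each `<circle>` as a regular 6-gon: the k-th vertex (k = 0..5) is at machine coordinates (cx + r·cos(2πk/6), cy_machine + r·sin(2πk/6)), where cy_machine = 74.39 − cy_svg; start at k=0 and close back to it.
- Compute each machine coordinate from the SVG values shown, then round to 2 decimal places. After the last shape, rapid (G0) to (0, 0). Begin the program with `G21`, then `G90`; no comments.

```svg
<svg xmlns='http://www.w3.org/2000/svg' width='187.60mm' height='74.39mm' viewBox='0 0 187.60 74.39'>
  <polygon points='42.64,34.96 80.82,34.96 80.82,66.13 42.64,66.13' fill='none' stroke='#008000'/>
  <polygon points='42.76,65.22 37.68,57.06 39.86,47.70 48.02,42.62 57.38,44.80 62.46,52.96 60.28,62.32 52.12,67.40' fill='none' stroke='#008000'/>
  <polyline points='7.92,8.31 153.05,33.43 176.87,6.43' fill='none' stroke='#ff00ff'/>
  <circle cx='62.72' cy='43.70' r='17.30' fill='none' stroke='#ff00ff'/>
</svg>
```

G21
G90
G0 X42.64 Y39.43
M4 S654
G1 X80.82 Y39.43 F1813
G1 X80.82 Y8.26
G1 X42.64 Y8.26
G1 X42.64 Y39.43
M5
G0 X42.76 Y9.17
M4 S654
G1 X37.68 Y17.33 F1813
G1 X39.86 Y26.69
G1 X48.02 Y31.77
G1 X57.38 Y29.59
G1 X62.46 Y21.43
G1 X60.28 Y12.07
G1 X52.12 Y6.99
G1 X42.76 Y9.17
M5
G0 X7.92 Y66.08
M4 S257
G1 X153.05 Y40.96 F2906
G1 X176.87 Y67.96
M5
G0 X80.02 Y30.69
M4 S257
G1 X71.37 Y45.67 F2906
G1 X54.07 Y45.67
G1 X45.42 Y30.69
G1 X54.07 Y15.71
G1 X71.37 Y15.71
G1 X80.02 Y30.69
M5
G0 X0.00 Y0.00

viewBox `0 0 187.60 74.39` with mm width/height → 1 unit = 1 mm. Flip: y_m = 74.39 − y_svg.

**Shape 1** — `<polygon>` rectangle, stroke `#008000` → score (S654, F1813). Machine vertices: (42.64,39.43) → (80.82,39.43) → (80.82,8.26) → (42.64,8.26) → (42.64,39.43). Closed: final G1 returns to the first vertex.

**Shape 2** — `<polygon>` regular polygon, stroke `#008000` → score (S654, F1813). Machine vertices: (42.76,9.17) → (37.68,17.33) → (39.86,26.69) → (48.02,31.77) → (57.38,29.59) → (62.46,21.43) → (60.28,12.07) → (52.12,6.99) → (42.76,9.17). Closed: final G1 returns to the first vertex.

**Shape 3** — `<polyline>` open polyline, stroke `#ff00ff` → engrave (S257, F2906). Machine vertices: (7.92,66.08) → (153.05,40.96) → (176.87,67.96). Open path.

**Shape 4** — `<circle>` circle, stroke `#ff00ff` → engrave (S257, F2906). Machine vertices: (80.02,30.69) → (71.37,45.67) → (54.07,45.67) → (45.42,30.69) → (54.07,15.71) → (71.37,15.71) → (80.02,30.69). Closed: final G1 returns to the first vertex.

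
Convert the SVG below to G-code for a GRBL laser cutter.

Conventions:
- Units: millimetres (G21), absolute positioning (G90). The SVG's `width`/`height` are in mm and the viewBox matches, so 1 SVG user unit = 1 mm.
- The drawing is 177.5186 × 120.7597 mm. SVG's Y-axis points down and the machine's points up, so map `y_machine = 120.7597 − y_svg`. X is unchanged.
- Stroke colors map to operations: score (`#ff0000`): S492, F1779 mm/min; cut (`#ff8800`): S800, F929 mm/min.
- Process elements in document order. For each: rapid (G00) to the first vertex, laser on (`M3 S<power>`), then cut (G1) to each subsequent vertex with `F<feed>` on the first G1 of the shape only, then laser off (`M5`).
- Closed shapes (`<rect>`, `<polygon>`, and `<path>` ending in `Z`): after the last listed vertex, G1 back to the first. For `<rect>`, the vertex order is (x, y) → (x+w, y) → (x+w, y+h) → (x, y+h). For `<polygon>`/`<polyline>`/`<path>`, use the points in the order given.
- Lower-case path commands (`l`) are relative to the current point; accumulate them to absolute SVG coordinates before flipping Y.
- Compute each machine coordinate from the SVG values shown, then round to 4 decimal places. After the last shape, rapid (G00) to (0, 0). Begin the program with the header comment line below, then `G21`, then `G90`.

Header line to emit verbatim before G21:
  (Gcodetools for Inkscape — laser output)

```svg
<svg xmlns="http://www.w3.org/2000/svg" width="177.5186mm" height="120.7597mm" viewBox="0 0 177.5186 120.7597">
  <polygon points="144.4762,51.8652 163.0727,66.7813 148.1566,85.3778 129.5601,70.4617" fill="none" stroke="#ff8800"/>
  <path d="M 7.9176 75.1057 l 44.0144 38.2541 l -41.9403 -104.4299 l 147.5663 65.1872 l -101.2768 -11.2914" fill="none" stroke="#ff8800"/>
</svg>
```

viewBox `0 0 177.5186 120.7597` with mm width/height → 1 unit = 1 mm. Flip: y_m = 120.7597 − y_svg.

**Shape 1** — `<polygon>` regular polygon, stroke `#ff8800` → cut (S800, F929). Machine vertices: (144.4762,68.8945) → (163.0727,53.9784) → (148.1566,35.3819) → (129.5601,50.2980) → (144.4762,68.8945). Closed: final G1 returns to the first vertex.

**Shape 2** — `<path>` open polyline, stroke `#ff8800` → cut (S800, F929). Machine vertices: (7.9176,45.6540) → (51.9320,7.3999) → (9.9917,111.8298) → (157.5580,46.6426) → (56.2812,57.9340). Open path.

(Gcodetools for Inkscape — laser output)
G21
G90
G00 X144.4762 Y68.8945
M3 S800
G1 X163.0727 Y53.9784 F929
G1 X148.1566 Y35.3819
G1 X129.5601 Y50.2980
G1 X144.4762 Y68.8945
M5
G00 X7.9176 Y45.6540
M3 S800
G1 X51.9320 Y7.3999 F929
G1 X9.9917 Y111.8298
G1 X157.5580 Y46.6426
G1 X56.2812 Y57.9340
M5
G00 X0.0000 Y0.0000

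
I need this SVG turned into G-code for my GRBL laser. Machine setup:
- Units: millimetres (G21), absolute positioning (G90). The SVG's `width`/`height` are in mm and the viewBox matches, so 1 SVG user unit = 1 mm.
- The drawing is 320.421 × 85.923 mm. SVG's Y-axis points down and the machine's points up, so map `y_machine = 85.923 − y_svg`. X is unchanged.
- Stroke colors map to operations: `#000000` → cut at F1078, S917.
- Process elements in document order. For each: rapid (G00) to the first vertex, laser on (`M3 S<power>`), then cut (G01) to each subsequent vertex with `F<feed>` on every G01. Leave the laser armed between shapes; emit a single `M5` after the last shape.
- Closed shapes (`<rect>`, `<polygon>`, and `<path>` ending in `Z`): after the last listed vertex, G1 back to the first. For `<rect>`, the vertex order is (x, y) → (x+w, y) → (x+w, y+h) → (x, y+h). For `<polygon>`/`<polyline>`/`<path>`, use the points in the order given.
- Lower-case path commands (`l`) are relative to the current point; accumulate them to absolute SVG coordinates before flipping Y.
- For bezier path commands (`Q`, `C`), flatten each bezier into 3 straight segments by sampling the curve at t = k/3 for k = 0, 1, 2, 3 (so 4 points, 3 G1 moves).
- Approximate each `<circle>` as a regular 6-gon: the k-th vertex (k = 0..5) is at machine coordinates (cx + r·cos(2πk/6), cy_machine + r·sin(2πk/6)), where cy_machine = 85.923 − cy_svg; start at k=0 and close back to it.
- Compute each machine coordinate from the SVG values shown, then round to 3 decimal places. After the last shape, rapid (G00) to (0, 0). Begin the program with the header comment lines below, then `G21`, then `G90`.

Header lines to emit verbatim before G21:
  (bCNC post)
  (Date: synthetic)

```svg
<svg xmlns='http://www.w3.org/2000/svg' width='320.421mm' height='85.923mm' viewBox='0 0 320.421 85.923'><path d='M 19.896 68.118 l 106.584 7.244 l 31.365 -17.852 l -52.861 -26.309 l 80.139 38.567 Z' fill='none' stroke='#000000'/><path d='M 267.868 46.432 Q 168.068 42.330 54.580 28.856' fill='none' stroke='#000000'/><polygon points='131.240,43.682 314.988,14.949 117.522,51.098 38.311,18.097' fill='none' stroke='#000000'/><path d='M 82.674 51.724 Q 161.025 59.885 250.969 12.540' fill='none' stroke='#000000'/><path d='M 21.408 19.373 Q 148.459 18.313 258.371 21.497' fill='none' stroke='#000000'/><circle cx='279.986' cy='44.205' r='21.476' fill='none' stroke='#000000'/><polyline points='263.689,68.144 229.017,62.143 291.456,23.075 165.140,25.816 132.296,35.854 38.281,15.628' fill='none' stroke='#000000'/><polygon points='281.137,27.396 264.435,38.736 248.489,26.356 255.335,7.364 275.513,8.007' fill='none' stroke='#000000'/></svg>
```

(bCNC post)
(Date: synthetic)
G21
G90
G00 X19.896 Y17.805
M3 S917
G01 X126.480 Y10.561 F1078
G01 X157.845 Y28.413 F1078
G01 X104.984 Y54.722 F1078
G01 X185.123 Y16.155 F1078
G01 X19.896 Y17.805 F1078
G00 X267.868 Y39.491
M3 S917
G01 X199.814 Y43.267 F1078
G01 X128.718 Y49.126 F1078
G01 X54.580 Y57.067 F1078
G00 X131.240 Y42.241
M3 S917
G01 X314.988 Y70.974 F1078
G01 X117.522 Y34.825 F1078
G01 X38.311 Y67.826 F1078
G01 X131.240 Y42.241 F1078
G00 X82.674 Y34.199
M3 S917
G01 X136.196 Y34.926 F1078
G01 X192.294 Y47.987 F1078
G01 X250.969 Y73.383 F1078
G00 X21.408 Y66.550
M3 S917
G01 X104.204 Y66.785 F1078
G01 X183.192 Y66.077 F1078
G01 X258.371 Y64.426 F1078
G00 X301.462 Y41.718
M3 S917
G01 X290.724 Y60.317 F1078
G01 X269.248 Y60.317 F1078
G01 X258.510 Y41.718 F1078
G01 X269.248 Y23.119 F1078
G01 X290.724 Y23.119 F1078
G01 X301.462 Y41.718 F1078
G00 X263.689 Y17.779
M3 S917
G01 X229.017 Y23.780 F1078
G01 X291.456 Y62.848 F1078
G01 X165.140 Y60.107 F1078
G01 X132.296 Y50.069 F1078
G01 X38.281 Y70.295 F1078
G00 X281.137 Y58.527
M3 S917
G01 X264.435 Y47.187 F1078
G01 X248.489 Y59.567 F1078
G01 X255.335 Y78.559 F1078
G01 X275.513 Y77.916 F1078
G01 X281.137 Y58.527 F1078
M5
G00 X0.000 Y0.000

1 u = 1 mm; y_m = 85.923 − y.

[1] `<path>` closed polygon, #000000→cut S917 F1078: (19.896,17.805) → (126.480,10.561) → (157.845,28.413) → (104.984,54.722) → (185.123,16.155) → (19.896,17.805) (closed)

[2] `<path>` quadratic bezier, #000000→cut S917 F1078: (267.868,39.491) → (199.814,43.267) → (128.718,49.126) → (54.580,57.067)

[3] `<polygon>` closed polygon, #000000→cut S917 F1078: (131.240,42.241) → (314.988,70.974) → (117.522,34.825) → (38.311,67.826) → (131.240,42.241) (closed)

[4] `<path>` quadratic bezier, #000000→cut S917 F1078: (82.674,34.199) → (136.196,34.926) → (192.294,47.987) → (250.969,73.383)

[5] `<path>` quadratic bezier, #000000→cut S917 F1078: (21.408,66.550) → (104.204,66.785) → (183.192,66.077) → (258.371,64.426)

[6] `<circle>` circle, #000000→cut S917 F1078: (301.462,41.718) → (290.724,60.317) → (269.248,60.317) → (258.510,41.718) → (269.248,23.119) → (290.724,23.119) → (301.462,41.718) (closed)

[7] `<polyline>` open polyline, #000000→cut S917 F1078: (263.689,17.779) → (229.017,23.780) → (291.456,62.848) → (165.140,60.107) → (132.296,50.069) → (38.281,70.295)

[8] `<polygon>` regular polygon, #000000→cut S917 F1078: (281.137,58.527) → (264.435,47.187) → (248.489,59.567) → (255.335,78.559) → (275.513,77.916) → (281.137,58.527) (closed)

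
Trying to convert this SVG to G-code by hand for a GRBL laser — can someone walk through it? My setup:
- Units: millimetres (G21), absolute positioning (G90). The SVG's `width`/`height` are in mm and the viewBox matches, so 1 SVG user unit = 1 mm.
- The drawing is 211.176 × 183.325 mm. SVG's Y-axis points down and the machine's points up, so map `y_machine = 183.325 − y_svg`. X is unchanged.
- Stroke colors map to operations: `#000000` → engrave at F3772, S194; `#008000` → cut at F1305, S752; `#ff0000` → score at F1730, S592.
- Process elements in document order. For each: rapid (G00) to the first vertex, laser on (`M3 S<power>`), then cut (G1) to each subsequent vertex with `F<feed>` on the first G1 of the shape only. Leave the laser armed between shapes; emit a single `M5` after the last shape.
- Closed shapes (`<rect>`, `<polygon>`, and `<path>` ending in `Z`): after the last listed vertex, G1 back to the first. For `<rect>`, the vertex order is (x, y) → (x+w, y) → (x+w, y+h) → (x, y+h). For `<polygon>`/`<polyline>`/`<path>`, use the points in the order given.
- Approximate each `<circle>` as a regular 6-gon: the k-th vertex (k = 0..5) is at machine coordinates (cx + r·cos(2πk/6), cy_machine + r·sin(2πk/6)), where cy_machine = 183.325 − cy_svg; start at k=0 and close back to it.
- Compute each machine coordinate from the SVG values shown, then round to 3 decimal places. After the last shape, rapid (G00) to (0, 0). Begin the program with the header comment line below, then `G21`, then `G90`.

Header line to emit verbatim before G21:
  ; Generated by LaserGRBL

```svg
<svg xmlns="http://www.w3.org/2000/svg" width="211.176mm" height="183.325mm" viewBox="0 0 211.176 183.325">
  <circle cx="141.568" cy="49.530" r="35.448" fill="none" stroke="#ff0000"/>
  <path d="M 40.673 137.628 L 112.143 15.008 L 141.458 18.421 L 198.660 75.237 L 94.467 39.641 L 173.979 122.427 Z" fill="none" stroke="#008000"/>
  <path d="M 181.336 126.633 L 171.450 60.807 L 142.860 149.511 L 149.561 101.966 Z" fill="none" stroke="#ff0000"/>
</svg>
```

; Generated by LaserGRBL
G21
G90
G00 X177.016 Y133.795
M3 S592
G1 X159.292 Y164.494 F1730
G1 X123.844 Y164.494
G1 X106.120 Y133.795
G1 X123.844 Y103.096
G1 X159.292 Y103.096
G1 X177.016 Y133.795
G00 X40.673 Y45.697
M3 S752
G1 X112.143 Y168.317 F1305
G1 X141.458 Y164.904
G1 X198.660 Y108.088
G1 X94.467 Y143.684
G1 X173.979 Y60.898
G1 X40.673 Y45.697
G00 X181.336 Y56.692
M3 S592
G1 X171.450 Y122.518 F1730
G1 X142.860 Y33.814
G1 X149.561 Y81.359
G1 X181.336 Y56.692
M5
G00 X0.000 Y0.000

Since the viewBox matches the mm dimensions, user units are millimetres directly. The only transform is the Y-flip y_m = 183.325 − y_svg.

Shape 1 is a circle drawn with `<circle>`. Its stroke #ff0000 means score at S592, F1730. After flipping Y the toolpath is (177.016,133.795) → (159.292,164.494) → (123.844,164.494) → (106.120,133.795) → (123.844,103.096) → (159.292,103.096) → (177.016,133.795), returning to the start.

Shape 2 is a closed polygon drawn with `<path>`. Its stroke #008000 means cut at S752, F1305. After flipping Y the toolpath is (40.673,45.697) → (112.143,168.317) → (141.458,164.904) → (198.660,108.088) → (94.467,143.684) → (173.979,60.898) → (40.673,45.697), returning to the start.

Shape 3 is a closed polygon drawn with `<path>`. Its stroke #ff0000 means score at S592, F1730. After flipping Y the toolpath is (181.336,56.692) → (171.450,122.518) → (142.860,33.814) → (149.561,81.359) → (181.336,56.692), returning to the start.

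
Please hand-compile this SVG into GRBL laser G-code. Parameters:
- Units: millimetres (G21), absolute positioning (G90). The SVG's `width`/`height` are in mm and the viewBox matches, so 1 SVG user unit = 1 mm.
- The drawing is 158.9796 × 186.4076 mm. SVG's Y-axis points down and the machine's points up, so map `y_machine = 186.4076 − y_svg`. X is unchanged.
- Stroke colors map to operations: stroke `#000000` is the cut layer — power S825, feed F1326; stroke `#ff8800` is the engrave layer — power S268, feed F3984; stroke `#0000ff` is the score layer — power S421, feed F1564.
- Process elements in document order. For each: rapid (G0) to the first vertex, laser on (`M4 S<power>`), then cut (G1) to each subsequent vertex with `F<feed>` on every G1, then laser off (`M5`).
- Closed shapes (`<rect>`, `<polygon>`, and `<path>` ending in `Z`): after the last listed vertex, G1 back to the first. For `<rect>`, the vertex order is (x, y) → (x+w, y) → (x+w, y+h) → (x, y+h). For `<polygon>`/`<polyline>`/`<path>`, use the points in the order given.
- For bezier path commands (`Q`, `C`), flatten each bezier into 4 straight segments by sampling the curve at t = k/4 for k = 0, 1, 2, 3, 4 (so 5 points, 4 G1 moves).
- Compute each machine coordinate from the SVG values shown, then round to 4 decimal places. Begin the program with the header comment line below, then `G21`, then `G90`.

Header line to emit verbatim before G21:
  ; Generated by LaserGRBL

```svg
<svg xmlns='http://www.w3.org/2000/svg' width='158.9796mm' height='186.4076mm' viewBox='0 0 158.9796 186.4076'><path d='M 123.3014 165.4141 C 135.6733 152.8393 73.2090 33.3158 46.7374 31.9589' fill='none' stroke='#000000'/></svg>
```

1 u = 1 mm; y_m = 186.4076 − y.

[1] `<path>` cubic bezier, #000000→cut S825 F1326: (123.3014,20.9935) → (120.2802,46.9601) → (99.5857,91.9278) → (71.6080,134.7922) → (46.7374,154.4487)

; Generated by LaserGRBL
G21
G90
G0 X123.3014 Y20.9935
M4 S825
G1 X120.2802 Y46.9601 F1326
G1 X99.5857 Y91.9278 F1326
G1 X71.6080 Y134.7922 F1326
G1 X46.7374 Y154.4487 F1326
M5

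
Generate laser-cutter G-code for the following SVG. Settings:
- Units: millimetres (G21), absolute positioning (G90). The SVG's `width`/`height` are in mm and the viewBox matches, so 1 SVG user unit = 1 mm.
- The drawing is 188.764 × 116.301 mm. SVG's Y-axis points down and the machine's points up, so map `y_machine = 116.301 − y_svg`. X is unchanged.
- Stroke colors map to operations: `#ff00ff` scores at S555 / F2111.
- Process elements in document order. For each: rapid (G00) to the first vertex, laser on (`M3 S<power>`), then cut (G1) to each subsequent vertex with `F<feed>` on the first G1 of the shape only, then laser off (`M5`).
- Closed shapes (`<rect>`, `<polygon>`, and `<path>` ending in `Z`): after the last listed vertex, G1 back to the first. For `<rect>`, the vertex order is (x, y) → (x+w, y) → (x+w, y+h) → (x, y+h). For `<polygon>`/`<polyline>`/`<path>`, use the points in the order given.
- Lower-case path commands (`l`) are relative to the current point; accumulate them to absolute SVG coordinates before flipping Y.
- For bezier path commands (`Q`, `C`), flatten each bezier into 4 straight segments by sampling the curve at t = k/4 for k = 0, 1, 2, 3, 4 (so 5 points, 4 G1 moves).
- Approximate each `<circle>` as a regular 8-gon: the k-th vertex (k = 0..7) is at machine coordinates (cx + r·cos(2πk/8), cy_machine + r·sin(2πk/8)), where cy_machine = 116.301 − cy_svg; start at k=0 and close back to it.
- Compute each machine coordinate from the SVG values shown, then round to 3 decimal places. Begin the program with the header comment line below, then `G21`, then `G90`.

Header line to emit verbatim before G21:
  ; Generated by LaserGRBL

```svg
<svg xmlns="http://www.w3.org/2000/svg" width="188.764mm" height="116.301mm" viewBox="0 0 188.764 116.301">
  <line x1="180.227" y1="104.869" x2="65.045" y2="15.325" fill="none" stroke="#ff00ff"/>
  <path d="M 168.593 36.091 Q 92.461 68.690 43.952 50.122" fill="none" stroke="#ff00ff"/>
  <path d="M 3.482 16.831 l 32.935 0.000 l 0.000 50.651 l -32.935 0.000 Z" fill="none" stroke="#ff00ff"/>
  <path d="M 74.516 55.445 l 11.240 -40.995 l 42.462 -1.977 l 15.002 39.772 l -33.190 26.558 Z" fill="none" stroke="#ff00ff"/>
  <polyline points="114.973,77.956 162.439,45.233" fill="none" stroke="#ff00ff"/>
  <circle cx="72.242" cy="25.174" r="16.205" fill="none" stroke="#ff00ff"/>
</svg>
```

; Generated by LaserGRBL
G21
G90
G00 X180.227 Y11.432
M3 S555
G1 X65.045 Y100.976 F2111
M5
G00 X168.593 Y80.210
M3 S555
G1 X132.253 Y67.108 F2111
G1 X99.367 Y60.403
G1 X69.933 Y60.093
G1 X43.952 Y66.179
M5
G00 X3.482 Y99.470
M3 S555
G1 X36.417 Y99.470 F2111
G1 X36.417 Y48.819
G1 X3.482 Y48.819
G1 X3.482 Y99.470
M5
G00 X74.516 Y60.856
M3 S555
G1 X85.756 Y101.851 F2111
G1 X128.218 Y103.828
G1 X143.220 Y64.056
G1 X110.030 Y37.498
G1 X74.516 Y60.856
M5
G00 X114.973 Y38.345
M3 S555
G1 X162.439 Y71.068 F2111
M5
G00 X88.447 Y91.127
M3 S555
G1 X83.701 Y102.586 F2111
G1 X72.242 Y107.332
G1 X60.783 Y102.586
G1 X56.037 Y91.127
G1 X60.783 Y79.668
G1 X72.242 Y74.922
G1 X83.701 Y79.668
G1 X88.447 Y91.127
M5

1 u = 1 mm; y_m = 116.301 − y.

[1] `<line>` line segment, #ff00ff→score S555 F2111: (180.227,11.432) → (65.045,100.976)

[2] `<path>` quadratic bezier, #ff00ff→score S555 F2111: (168.593,80.210) → (132.253,67.108) → (99.367,60.403) → (69.933,60.093) → (43.952,66.179)

[3] `<path>` rectangle, #ff00ff→score S555 F2111: (3.482,99.470) → (36.417,99.470) → (36.417,48.819) → (3.482,48.819) → (3.482,99.470) (closed)

[4] `<path>` regular polygon, #ff00ff→score S555 F2111: (74.516,60.856) → (85.756,101.851) → (128.218,103.828) → (143.220,64.056) → (110.030,37.498) → (74.516,60.856) (closed)

[5] `<polyline>` line segment, #ff00ff→score S555 F2111: (114.973,38.345) → (162.439,71.068)

[6] `<circle>` circle, #ff00ff→score S555 F2111: (88.447,91.127) → (83.701,102.586) → (72.242,107.332) → (60.783,102.586) → (56.037,91.127) → (60.783,79.668) → (72.242,74.922) → (83.701,79.668) → (88.447,91.127) (closed)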